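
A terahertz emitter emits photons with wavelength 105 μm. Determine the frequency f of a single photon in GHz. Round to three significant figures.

2860 GHz

Convert to SI: λ = 105 μm = 1.05e-4 m.
For a photon f = c/λ, so f = 2.855e12 Hz.
Converting to GHz: f = 2855 GHz ≈ 2860 GHz.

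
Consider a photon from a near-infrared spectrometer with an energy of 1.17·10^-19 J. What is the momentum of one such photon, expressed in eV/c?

Since p = E/c for a photon, p = 3.903·10^-28 kg·m/s.
Converting to eV/c: p = 0.7303 eV/c ≈ 0.730 eV/c.

0.730 eV/c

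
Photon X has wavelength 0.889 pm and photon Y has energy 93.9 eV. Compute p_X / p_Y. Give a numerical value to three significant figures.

1.49 × 10^4

p_X = 7.453 × 10^-22 kg·m/s (from wavelength = 0.889 pm, via p = h/λ).
p_Y = 5.018 × 10^-26 kg·m/s (from energy = 93.9 eV, via p = E/c).
Ratio = 7.453 × 10^-22 / 5.018 × 10^-26 = 1.49 × 10^4.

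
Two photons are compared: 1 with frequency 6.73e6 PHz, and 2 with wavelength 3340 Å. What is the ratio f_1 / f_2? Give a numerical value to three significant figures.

7.50e6

f_1 = 6.730e21 Hz (from frequency = 6.73e6 PHz, via f given directly).
f_2 = 8.976e14 Hz (from wavelength = 3340 Å, via f = c/λ).
Ratio = 6.730e21 / 8.976e14 = 7.50e6.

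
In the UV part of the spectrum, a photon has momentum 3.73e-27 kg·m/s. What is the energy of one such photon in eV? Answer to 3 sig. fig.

The photon relation is E = pc, giving E = 1.118e-18 J.
Converting to eV: E = 6.979 eV ≈ 6.98 eV.

6.98 eV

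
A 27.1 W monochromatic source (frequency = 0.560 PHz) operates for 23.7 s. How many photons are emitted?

Total energy: E_total = P·t = 27.1 × 23.7 = 642.3 J.
Per-photon energy: E = 3.711e-19 J.
N = E_total / E_photon = 1.73e21.

1.73e21 photons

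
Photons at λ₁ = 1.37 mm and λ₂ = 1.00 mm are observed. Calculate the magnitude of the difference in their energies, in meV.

Using E = hc/λ: E₁ = 1.450e-22 J, E₂ = 1.986e-22 J.
|ΔE| = |1.450e-22 − 1.986e-22| = 5.36e-23 J = 0.335 meV.

0.335 meV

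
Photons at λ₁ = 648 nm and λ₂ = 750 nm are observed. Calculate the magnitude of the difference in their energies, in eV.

Using E = hc/λ: E₁ = 3.066 × 10^-19 J, E₂ = 2.649 × 10^-19 J.
|ΔE| = |3.066 × 10^-19 − 2.649 × 10^-19| = 4.17 × 10^-20 J = 0.260 eV.

0.260 eV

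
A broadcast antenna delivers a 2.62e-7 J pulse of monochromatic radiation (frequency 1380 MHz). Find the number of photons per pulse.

Per-photon energy: E = 9.144e-25 J (from frequency = 1380 MHz).
N = E_total / E_photon = 2.62e-7 J / 9.144e-25 J = 2.87e17.

2.87e17 photons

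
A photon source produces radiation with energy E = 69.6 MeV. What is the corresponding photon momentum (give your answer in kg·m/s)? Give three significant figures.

3.72e-20 kg·m/s

Convert to SI: E = 69.6 MeV = 1.1151e-11 J.
The photon relation is p = E/c, giving p = 3.720e-20 kg·m/s.
So p ≈ 3.72e-20 kg·m/s.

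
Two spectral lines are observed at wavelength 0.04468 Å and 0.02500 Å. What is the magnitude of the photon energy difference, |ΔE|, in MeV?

0.218 MeV

Using E = hc/λ: E₁ = 4.4459·10^-14 J, E₂ = 7.9458·10^-14 J.
|ΔE| = |4.4459·10^-14 − 7.9458·10^-14| = 3.50·10^-14 J = 0.218 MeV.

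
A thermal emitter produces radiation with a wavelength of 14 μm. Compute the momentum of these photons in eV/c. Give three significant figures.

0.0886 eV/c

Convert to SI: λ = 14 μm = 1.4e-5 m.
The photon relation is p = h/λ, giving p = 4.733e-29 kg·m/s.
Converting to eV/c: p = 0.08856 eV/c ≈ 0.0886 eV/c.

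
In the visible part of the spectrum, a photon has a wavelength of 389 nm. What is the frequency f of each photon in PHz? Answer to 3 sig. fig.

Use c = 2.99792458e8 m/s.
First convert: λ = 389 nm = 3.89e-7 m.
For a photon f = c/λ, so f = 7.707e14 Hz.
Converting to PHz: f = 0.7707 PHz ≈ 0.771 PHz.

0.771 PHz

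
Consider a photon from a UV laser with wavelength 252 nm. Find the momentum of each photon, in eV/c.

(h = 6.62607015·10^-34 J·s, c = 2.99792458·10^8 m/s, 1 eV = 1.602176634·10^-19 J.)
In SI units: λ = 252 nm = 2.52·10^-7 m.
The photon relation is p = h/λ, giving p = 2.629·10^-27 kg·m/s.
Converting to eV/c: p = 4.920 eV/c ≈ 4.92 eV/c.

4.92 eV/c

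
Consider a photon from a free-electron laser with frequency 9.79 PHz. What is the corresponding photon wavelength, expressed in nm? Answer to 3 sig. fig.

In SI units: f = 9.79 PHz = 9.79 × 10^15 Hz.
Apply λ = c/f: λ = 3.062 × 10^-8 m.
Converting to nm: λ = 30.62 nm ≈ 30.6 nm.

30.6 nm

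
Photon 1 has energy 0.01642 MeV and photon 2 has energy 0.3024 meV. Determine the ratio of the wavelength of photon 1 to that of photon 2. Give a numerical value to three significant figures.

λ_1 = 7.551 × 10^-11 m (from energy = 0.01642 MeV, via λ = hc/E).
λ_2 = 0.004100 m (from energy = 0.3024 meV, via λ = hc/E).
Ratio = 7.551 × 10^-11 / 0.004100 = 1.84 × 10^-8.

1.84 × 10^-8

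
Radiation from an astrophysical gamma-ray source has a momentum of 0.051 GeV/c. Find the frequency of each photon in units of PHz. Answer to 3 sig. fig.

Use h = 6.62607015·10^-34 J·s, c = 2.99792458·10^8 m/s, 1 eV = 1.602176634·10^-19 J.
Convert to SI: p = 0.051 GeV/c = 2.7256·10^-20 kg·m/s.
For a photon f = pc/h, so f = 1.233·10^22 Hz.
Converting to PHz: f = 1.233·10^7 PHz ≈ 1.23·10^7 PHz.

1.23·10^7 PHz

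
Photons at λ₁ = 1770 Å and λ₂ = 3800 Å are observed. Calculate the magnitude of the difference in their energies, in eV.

Using E = hc/λ: E₁ = 1.122e-18 J, E₂ = 5.227e-19 J.
|ΔE| = |1.122e-18 − 5.227e-19| = 6.00e-19 J = 3.74 eV.

3.74 eV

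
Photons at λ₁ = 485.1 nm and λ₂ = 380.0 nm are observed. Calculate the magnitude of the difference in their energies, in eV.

0.707 eV

Using E = hc/λ: E₁ = 4.0949e-19 J, E₂ = 5.2275e-19 J.
|ΔE| = |4.0949e-19 − 5.2275e-19| = 1.13e-19 J = 0.707 eV.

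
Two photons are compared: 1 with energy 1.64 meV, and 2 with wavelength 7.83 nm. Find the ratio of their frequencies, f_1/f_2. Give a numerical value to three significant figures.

1.04 × 10^-5

f_1 = 3.966 × 10^11 Hz (from energy = 1.64 meV, via f = E/h).
f_2 = 3.829 × 10^16 Hz (from wavelength = 7.83 nm, via f = c/λ).
Ratio = 3.966 × 10^11 / 3.829 × 10^16 = 1.04 × 10^-5.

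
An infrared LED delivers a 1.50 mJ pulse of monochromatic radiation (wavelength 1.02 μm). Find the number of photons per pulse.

7.70 × 10^15 photons

Per-photon energy: E = 1.947 × 10^-19 J (from wavelength = 1.02 μm).
N = E_total / E_photon = 0.00150 J / 1.947 × 10^-19 J = 7.70 × 10^15.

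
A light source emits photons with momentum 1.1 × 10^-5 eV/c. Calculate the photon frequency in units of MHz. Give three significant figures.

Use h = 6.62607015 × 10^-34 J·s, c = 2.99792458 × 10^8 m/s, 1 eV = 1.602176634 × 10^-19 J.
First convert: p = 1.1 × 10^-5 eV/c = 5.8787 × 10^-33 kg·m/s.
Since f = pc/h for a photon, f = 2.660 × 10^9 Hz.
Converting to MHz: f = 2660 MHz ≈ 2660 MHz.

2660 MHz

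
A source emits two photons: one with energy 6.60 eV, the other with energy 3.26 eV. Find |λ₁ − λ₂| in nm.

Using λ = hc/E: λ₁ = 1.879 × 10^-7 m, λ₂ = 3.803 × 10^-7 m.
|Δλ| = |1.879 × 10^-7 − 3.803 × 10^-7| = 1.92 × 10^-7 m = 192 nm.

192 nm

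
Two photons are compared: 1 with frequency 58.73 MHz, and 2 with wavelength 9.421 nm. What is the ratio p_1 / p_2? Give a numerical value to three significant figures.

1.85 × 10^-9

p_1 = 1.298 × 10^-34 kg·m/s (from frequency = 58.73 MHz, via p = hf/c).
p_2 = 7.033 × 10^-26 kg·m/s (from wavelength = 9.421 nm, via p = h/λ).
Ratio = 1.298 × 10^-34 / 7.033 × 10^-26 = 1.85 × 10^-9.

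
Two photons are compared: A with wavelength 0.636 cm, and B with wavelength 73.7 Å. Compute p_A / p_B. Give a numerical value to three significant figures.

p_A = 1.042e-31 kg·m/s (from wavelength = 0.636 cm, via p = h/λ).
p_B = 8.991e-26 kg·m/s (from wavelength = 73.7 Å, via p = h/λ).
Ratio = 1.042e-31 / 8.991e-26 = 1.16e-6.

1.16e-6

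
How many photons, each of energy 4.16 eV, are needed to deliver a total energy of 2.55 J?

3.83·10^18 photons

Per-photon energy: E = 6.665·10^-19 J (from energy = 4.16 eV).
N = E_total / E_photon = 2.55 J / 6.665·10^-19 J = 3.83·10^18.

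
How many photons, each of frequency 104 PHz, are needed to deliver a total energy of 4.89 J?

Per-photon energy: E = 6.891 × 10^-17 J (from frequency = 104 PHz).
N = E_total / E_photon = 4.89 J / 6.891 × 10^-17 J = 7.10 × 10^16.

7.10 × 10^16 photons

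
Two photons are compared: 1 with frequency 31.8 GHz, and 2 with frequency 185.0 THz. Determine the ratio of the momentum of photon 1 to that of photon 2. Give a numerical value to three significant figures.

p_1 = 7.028e-32 kg·m/s (from frequency = 31.8 GHz, via p = hf/c).
p_2 = 4.089e-28 kg·m/s (from frequency = 185.0 THz, via p = hf/c).
Ratio = 7.028e-32 / 4.089e-28 = 1.72e-4.

1.72e-4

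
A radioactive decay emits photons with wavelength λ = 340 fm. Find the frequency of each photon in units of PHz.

Use c = 2.99792458e8 m/s.
In SI units: λ = 340 fm = 3.40e-13 m.
Apply f = c/λ: f = 8.817e20 Hz.
Converting to PHz: f = 881700 PHz ≈ 8.82e5 PHz.

8.82e5 PHz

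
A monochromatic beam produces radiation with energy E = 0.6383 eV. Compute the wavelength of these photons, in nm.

1940 nm

Use h = 6.62607015e-34 J·s, c = 2.99792458e8 m/s, 1 eV = 1.602176634e-19 J.
First convert: E = 0.6383 eV = 1.0227e-19 J.
Apply λ = hc/E: λ = 1.942e-6 m.
Converting to nm: λ = 1942 nm ≈ 1940 nm.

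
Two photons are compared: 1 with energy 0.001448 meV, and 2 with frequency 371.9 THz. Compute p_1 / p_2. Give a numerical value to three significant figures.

p_1 = 7.739e-34 kg·m/s (from energy = 0.001448 meV, via p = E/c).
p_2 = 8.220e-28 kg·m/s (from frequency = 371.9 THz, via p = hf/c).
Ratio = 7.739e-34 / 8.220e-28 = 9.41e-7.

9.41e-7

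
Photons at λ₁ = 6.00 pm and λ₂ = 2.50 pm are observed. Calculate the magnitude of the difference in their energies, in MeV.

0.289 MeV

Using E = hc/λ: E₁ = 3.311 × 10^-14 J, E₂ = 7.946 × 10^-14 J.
|ΔE| = |3.311 × 10^-14 − 7.946 × 10^-14| = 4.64 × 10^-14 J = 0.289 MeV.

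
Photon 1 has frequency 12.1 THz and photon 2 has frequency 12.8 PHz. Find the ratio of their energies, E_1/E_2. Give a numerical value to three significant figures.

9.45e-4

E_1 = 8.018e-21 J (from frequency = 12.1 THz, via E = hf).
E_2 = 8.481e-18 J (from frequency = 12.8 PHz, via E = hf).
Ratio = 8.018e-21 / 8.481e-18 = 9.45e-4.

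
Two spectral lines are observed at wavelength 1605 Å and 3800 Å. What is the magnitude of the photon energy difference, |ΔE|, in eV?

Using E = hc/λ: E₁ = 1.2377·10^-18 J, E₂ = 5.2275·10^-19 J.
|ΔE| = |1.2377·10^-18 − 5.2275·10^-19| = 7.15·10^-19 J = 4.46 eV.

4.46 eV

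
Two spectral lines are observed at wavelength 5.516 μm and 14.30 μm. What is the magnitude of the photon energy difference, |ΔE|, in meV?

Using E = hc/λ: E₁ = 3.6012e-20 J, E₂ = 1.3891e-20 J.
|ΔE| = |3.6012e-20 − 1.3891e-20| = 2.21e-20 J = 138 meV.

138 meV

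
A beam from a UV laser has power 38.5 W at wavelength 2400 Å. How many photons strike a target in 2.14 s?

Total energy: E_total = P·t = 38.5 × 2.14 = 82.39 J.
Per-photon energy: E = 8.277e-19 J.
N = E_total / E_photon = 9.95e19.

9.95e19 photons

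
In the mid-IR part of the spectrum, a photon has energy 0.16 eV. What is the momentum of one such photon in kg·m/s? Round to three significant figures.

(c = 2.99792458e8 m/s, 1 eV = 1.602176634e-19 J.)
First convert: E = 0.16 eV = 2.5635e-20 J.
The photon relation is p = E/c, giving p = 8.551e-29 kg·m/s.
So p ≈ 8.55e-29 kg·m/s.

8.55e-29 kg·m/s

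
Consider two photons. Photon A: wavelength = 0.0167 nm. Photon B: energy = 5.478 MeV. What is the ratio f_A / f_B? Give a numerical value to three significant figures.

0.0136

f_A = 1.795e19 Hz (from wavelength = 0.0167 nm, via f = c/λ).
f_B = 1.325e21 Hz (from energy = 5.478 MeV, via f = E/h).
Ratio = 1.795e19 / 1.325e21 = 0.0136.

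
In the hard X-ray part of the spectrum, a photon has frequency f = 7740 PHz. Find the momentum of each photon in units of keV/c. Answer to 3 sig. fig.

In SI units: f = 7740 PHz = 7.74 × 10^18 Hz.
The photon relation is p = hf/c, giving p = 1.711 × 10^-23 kg·m/s.
Converting to keV/c: p = 32.01 keV/c ≈ 32.0 keV/c.

32.0 keV/c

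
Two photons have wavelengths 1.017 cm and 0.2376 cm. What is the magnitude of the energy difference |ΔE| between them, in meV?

0.400 meV

Using E = hc/λ: E₁ = 1.9532e-23 J, E₂ = 8.3605e-23 J.
|ΔE| = |1.9532e-23 − 8.3605e-23| = 6.41e-23 J = 0.400 meV.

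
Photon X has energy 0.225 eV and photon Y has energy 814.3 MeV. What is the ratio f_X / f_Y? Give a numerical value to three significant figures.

2.76·10^-10

f_X = 5.440·10^13 Hz (from energy = 0.225 eV, via f = E/h).
f_Y = 1.969·10^23 Hz (from energy = 814.3 MeV, via f = E/h).
Ratio = 5.440·10^13 / 1.969·10^23 = 2.76·10^-10.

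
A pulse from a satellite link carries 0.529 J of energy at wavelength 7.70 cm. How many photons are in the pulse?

Per-photon energy: E = 2.580e-24 J (from wavelength = 7.70 cm).
N = E_total / E_photon = 0.529 J / 2.580e-24 J = 2.05e23.

2.05e23 photons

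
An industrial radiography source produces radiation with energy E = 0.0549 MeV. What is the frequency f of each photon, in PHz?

1.33 × 10^4 PHz

In SI units: E = 0.0549 MeV = 8.7959 × 10^-15 J.
Since f = E/h for a photon, f = 1.327 × 10^19 Hz.
Converting to PHz: f = 13270 PHz ≈ 1.33 × 10^4 PHz.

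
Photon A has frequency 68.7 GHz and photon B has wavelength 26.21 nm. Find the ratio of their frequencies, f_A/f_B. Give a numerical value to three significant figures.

6.01 × 10^-6

f_A = 6.870 × 10^10 Hz (from frequency = 68.7 GHz, via f given directly).
f_B = 1.144 × 10^16 Hz (from wavelength = 26.21 nm, via f = c/λ).
Ratio = 6.870 × 10^10 / 1.144 × 10^16 = 6.01 × 10^-6.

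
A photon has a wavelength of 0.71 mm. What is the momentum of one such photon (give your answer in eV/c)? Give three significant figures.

Convert to SI: λ = 0.71 mm = 7.1e-4 m.
The photon relation is p = h/λ, giving p = 9.332e-31 kg·m/s.
Converting to eV/c: p = 0.001746 eV/c ≈ 1.75e-3 eV/c.

1.75e-3 eV/c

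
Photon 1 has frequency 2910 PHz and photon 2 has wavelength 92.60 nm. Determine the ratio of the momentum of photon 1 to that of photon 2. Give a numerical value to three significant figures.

899

p_1 = 6.432·10^-24 kg·m/s (from frequency = 2910 PHz, via p = hf/c).
p_2 = 7.156·10^-27 kg·m/s (from wavelength = 92.60 nm, via p = h/λ).
Ratio = 6.432·10^-24 / 7.156·10^-27 = 899.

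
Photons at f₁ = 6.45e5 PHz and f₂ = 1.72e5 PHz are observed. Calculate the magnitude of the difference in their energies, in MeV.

1.96 MeV

Using E = hf: E₁ = 4.274e-13 J, E₂ = 1.140e-13 J.
|ΔE| = |4.274e-13 − 1.140e-13| = 3.13e-13 J = 1.96 MeV.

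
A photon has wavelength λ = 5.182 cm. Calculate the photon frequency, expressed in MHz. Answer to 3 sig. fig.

5790 MHz

(c = 2.99792458 × 10^8 m/s.)
Convert to SI: λ = 5.182 cm = 0.05182 m.
For a photon f = c/λ, so f = 5.785 × 10^9 Hz.
Converting to MHz: f = 5785 MHz ≈ 5790 MHz.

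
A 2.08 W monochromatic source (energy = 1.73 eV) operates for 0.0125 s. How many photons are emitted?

9.38 × 10^16 photons

Total energy: E_total = P·t = 2.08 × 0.0125 = 0.02600 J.
Per-photon energy: E = 2.772 × 10^-19 J.
N = E_total / E_photon = 9.38 × 10^16.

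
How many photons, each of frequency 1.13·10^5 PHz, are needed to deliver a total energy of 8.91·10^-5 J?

1.19·10^9 photons

Per-photon energy: E = 7.487·10^-14 J (from frequency = 1.13·10^5 PHz).
N = E_total / E_photon = 8.91·10^-5 J / 7.487·10^-14 J = 1.19·10^9.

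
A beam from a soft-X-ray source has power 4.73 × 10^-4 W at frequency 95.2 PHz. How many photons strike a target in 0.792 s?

5.94 × 10^12 photons

Total energy: E_total = P·t = 4.73 × 10^-4 × 0.792 = 3.746 × 10^-4 J.
Per-photon energy: E = 6.308 × 10^-17 J.
N = E_total / E_photon = 5.94 × 10^12.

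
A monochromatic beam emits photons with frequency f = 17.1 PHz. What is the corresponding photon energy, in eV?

70.7 eV

In SI units: f = 17.1 PHz = 1.71e16 Hz.
Apply E = hf: E = 1.133e-17 J.
Converting to eV: E = 70.72 eV ≈ 70.7 eV.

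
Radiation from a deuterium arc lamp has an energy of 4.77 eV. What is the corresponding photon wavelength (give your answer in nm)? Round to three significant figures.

260 nm

Take h = 6.62607015e-34 J·s, c = 2.99792458e8 m/s, 1 eV = 1.602176634e-19 J.
In SI units: E = 4.77 eV = 7.6424e-19 J.
Apply λ = hc/E: λ = 2.599e-7 m.
Converting to nm: λ = 259.9 nm ≈ 260 nm.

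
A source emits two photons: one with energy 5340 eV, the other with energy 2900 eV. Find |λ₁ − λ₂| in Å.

Using λ = hc/E: λ₁ = 2.322e-10 m, λ₂ = 4.275e-10 m.
|Δλ| = |2.322e-10 − 4.275e-10| = 1.95e-10 m = 1.95 Å.

1.95 Å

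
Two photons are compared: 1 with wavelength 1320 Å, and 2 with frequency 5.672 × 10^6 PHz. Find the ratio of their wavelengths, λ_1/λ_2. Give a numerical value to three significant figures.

2.50 × 10^6

λ_1 = 1.320 × 10^-7 m (from wavelength = 1320 Å, via λ given directly).
λ_2 = 5.285 × 10^-14 m (from frequency = 5.672 × 10^6 PHz, via λ = c/f).
Ratio = 1.320 × 10^-7 / 5.285 × 10^-14 = 2.50 × 10^6.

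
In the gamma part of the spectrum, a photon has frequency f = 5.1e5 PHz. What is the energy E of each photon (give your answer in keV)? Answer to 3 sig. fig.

Take h = 6.62607015e-34 J·s, 1 eV = 1.602176634e-19 J.
First convert: f = 5.1e5 PHz = 5.1e20 Hz.
The photon relation is E = hf, giving E = 3.379e-13 J.
Converting to keV: E = 2109 keV ≈ 2110 keV.

2110 keV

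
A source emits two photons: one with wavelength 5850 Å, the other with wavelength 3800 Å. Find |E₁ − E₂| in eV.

1.14 eV

Using E = hc/λ: E₁ = 3.396 × 10^-19 J, E₂ = 5.227 × 10^-19 J.
|ΔE| = |3.396 × 10^-19 − 5.227 × 10^-19| = 1.83 × 10^-19 J = 1.14 eV.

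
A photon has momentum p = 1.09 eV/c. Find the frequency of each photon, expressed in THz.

Use h = 6.62607015 × 10^-34 J·s, c = 2.99792458 × 10^8 m/s, 1 eV = 1.602176634 × 10^-19 J.
Convert to SI: p = 1.09 eV/c = 5.8253 × 10^-28 kg·m/s.
Since f = pc/h for a photon, f = 2.636 × 10^14 Hz.
Converting to THz: f = 263.6 THz ≈ 264 THz.

264 THz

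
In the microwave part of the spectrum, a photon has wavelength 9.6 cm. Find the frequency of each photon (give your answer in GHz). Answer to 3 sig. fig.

In SI units: λ = 9.6 cm = 0.096 m.
For a photon f = c/λ, so f = 3.123e9 Hz.
Converting to GHz: f = 3.123 GHz ≈ 3.12 GHz.

3.12 GHz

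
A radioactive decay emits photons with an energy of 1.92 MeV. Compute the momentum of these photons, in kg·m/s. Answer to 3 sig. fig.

Take c = 2.99792458e8 m/s, 1 eV = 1.602176634e-19 J.
Convert to SI: E = 1.92 MeV = 3.0762e-13 J.
Since p = E/c for a photon, p = 1.026e-21 kg·m/s.
So p ≈ 1.03e-21 kg·m/s.

1.03e-21 kg·m/s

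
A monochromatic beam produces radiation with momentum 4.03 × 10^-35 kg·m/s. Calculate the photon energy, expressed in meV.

7.54 × 10^-5 meV

For a photon E = pc, so E = 1.208 × 10^-26 J.
Converting to meV: E = 7.541 × 10^-5 meV ≈ 7.54 × 10^-5 meV.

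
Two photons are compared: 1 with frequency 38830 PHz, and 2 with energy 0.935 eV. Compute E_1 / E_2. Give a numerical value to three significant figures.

E_1 = 2.573 × 10^-14 J (from frequency = 38830 PHz, via E = hf).
E_2 = 1.498 × 10^-19 J (from energy = 0.935 eV, via E given directly).
Ratio = 2.573 × 10^-14 / 1.498 × 10^-19 = 1.72 × 10^5.

1.72 × 10^5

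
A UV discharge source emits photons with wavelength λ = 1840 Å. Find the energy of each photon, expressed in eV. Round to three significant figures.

6.74 eV

(h = 6.62607015e-34 J·s, c = 2.99792458e8 m/s, 1 eV = 1.602176634e-19 J.)
Convert to SI: λ = 1840 Å = 1.84e-7 m.
For a photon E = hc/λ, so E = 1.080e-18 J.
Converting to eV: E = 6.738 eV ≈ 6.74 eV.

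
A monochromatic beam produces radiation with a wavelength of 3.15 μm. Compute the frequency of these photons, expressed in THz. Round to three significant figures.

95.2 THz

In SI units: λ = 3.15 μm = 3.15e-6 m.
The photon relation is f = c/λ, giving f = 9.517e13 Hz.
Converting to THz: f = 95.17 THz ≈ 95.2 THz.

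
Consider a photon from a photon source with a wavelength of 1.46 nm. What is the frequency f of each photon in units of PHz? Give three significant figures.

205 PHz

Take c = 2.99792458 × 10^8 m/s.
Convert to SI: λ = 1.46 nm = 1.46 × 10^-9 m.
For a photon f = c/λ, so f = 2.053 × 10^17 Hz.
Converting to PHz: f = 205.3 PHz ≈ 205 PHz.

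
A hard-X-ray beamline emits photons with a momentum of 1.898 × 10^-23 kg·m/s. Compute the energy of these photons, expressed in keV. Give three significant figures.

35.5 keV

Take c = 2.99792458 × 10^8 m/s, 1 eV = 1.602176634 × 10^-19 J.
The photon relation is E = pc, giving E = 5.690 × 10^-15 J.
Converting to keV: E = 35.51 keV ≈ 35.5 keV.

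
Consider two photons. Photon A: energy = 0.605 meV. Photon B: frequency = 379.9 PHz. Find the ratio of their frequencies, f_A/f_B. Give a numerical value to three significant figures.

f_A = 1.463e11 Hz (from energy = 0.605 meV, via f = E/h).
f_B = 3.799e17 Hz (from frequency = 379.9 PHz, via f given directly).
Ratio = 1.463e11 / 3.799e17 = 3.85e-7.

3.85e-7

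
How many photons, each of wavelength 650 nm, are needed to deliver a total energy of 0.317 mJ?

Per-photon energy: E = 3.056 × 10^-19 J (from wavelength = 650 nm).
N = E_total / E_photon = 3.17 × 10^-4 J / 3.056 × 10^-19 J = 1.04 × 10^15.

1.04 × 10^15 photons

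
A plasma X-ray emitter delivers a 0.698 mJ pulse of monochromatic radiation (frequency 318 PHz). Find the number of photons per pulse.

Per-photon energy: E = 2.107·10^-16 J (from frequency = 318 PHz).
N = E_total / E_photon = 6.98·10^-4 J / 2.107·10^-16 J = 3.31·10^12.

3.31·10^12 photons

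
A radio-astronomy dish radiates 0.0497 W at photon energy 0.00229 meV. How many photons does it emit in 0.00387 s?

5.24e20 photons

Total energy: E_total = P·t = 0.0497 × 0.00387 = 1.923e-4 J.
Per-photon energy: E = 3.669e-25 J.
N = E_total / E_photon = 5.24e20.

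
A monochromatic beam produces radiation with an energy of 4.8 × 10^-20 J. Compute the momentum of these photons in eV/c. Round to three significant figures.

0.300 eV/c

Since p = E/c for a photon, p = 1.601 × 10^-28 kg·m/s.
Converting to eV/c: p = 0.2996 eV/c ≈ 0.300 eV/c.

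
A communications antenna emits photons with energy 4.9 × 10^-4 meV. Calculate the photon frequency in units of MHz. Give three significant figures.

118 MHz

In SI units: E = 4.9 × 10^-4 meV = 7.8507 × 10^-26 J.
The photon relation is f = E/h, giving f = 1.185 × 10^8 Hz.
Converting to MHz: f = 118.5 MHz ≈ 118 MHz.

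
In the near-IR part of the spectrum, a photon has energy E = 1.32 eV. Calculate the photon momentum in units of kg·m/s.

Take c = 2.99792458 × 10^8 m/s, 1 eV = 1.602176634 × 10^-19 J.
In SI units: E = 1.32 eV = 2.1149 × 10^-19 J.
The photon relation is p = E/c, giving p = 7.054 × 10^-28 kg·m/s.
So p ≈ 7.05 × 10^-28 kg·m/s.

7.05 × 10^-28 kg·m/s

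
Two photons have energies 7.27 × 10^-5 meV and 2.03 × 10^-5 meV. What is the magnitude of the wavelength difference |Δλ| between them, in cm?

Using λ = hc/E: λ₁ = 17.05 m, λ₂ = 61.08 m.
|Δλ| = |17.05 − 61.08| = 44.0 m = 4400 cm.

4400 cm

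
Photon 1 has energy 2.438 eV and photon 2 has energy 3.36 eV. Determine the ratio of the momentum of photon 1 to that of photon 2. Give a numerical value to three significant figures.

p_1 = 1.303e-27 kg·m/s (from energy = 2.438 eV, via p = E/c).
p_2 = 1.796e-27 kg·m/s (from energy = 3.36 eV, via p = E/c).
Ratio = 1.303e-27 / 1.796e-27 = 0.726.

0.726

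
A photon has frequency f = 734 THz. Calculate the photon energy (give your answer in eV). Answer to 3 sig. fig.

3.04 eV

In SI units: f = 734 THz = 7.34e14 Hz.
Since E = hf for a photon, E = 4.864e-19 J.
Converting to eV: E = 3.036 eV ≈ 3.04 eV.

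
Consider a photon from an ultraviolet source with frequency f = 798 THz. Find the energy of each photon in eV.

Use h = 6.62607015e-34 J·s, 1 eV = 1.602176634e-19 J.
First convert: f = 798 THz = 7.98e14 Hz.
Apply E = hf: E = 5.288e-19 J.
Converting to eV: E = 3.300 eV ≈ 3.30 eV.

3.30 eV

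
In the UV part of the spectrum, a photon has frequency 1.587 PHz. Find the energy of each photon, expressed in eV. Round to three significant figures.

6.56 eV

In SI units: f = 1.587 PHz = 1.587·10^15 Hz.
Apply E = hf: E = 1.052·10^-18 J.
Converting to eV: E = 6.563 eV ≈ 6.56 eV.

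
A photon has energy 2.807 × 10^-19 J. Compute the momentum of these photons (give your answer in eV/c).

1.75 eV/c

(c = 2.99792458 × 10^8 m/s, 1 eV = 1.602176634 × 10^-19 J.)
Since p = E/c for a photon, p = 9.363 × 10^-28 kg·m/s.
Converting to eV/c: p = 1.752 eV/c ≈ 1.75 eV/c.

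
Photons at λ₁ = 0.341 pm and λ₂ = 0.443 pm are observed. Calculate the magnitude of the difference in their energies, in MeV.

Using E = hc/λ: E₁ = 5.825 × 10^-13 J, E₂ = 4.484 × 10^-13 J.
|ΔE| = |5.825 × 10^-13 − 4.484 × 10^-13| = 1.34 × 10^-13 J = 0.837 MeV.

0.837 MeV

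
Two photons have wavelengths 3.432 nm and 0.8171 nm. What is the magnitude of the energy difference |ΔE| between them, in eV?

Using E = hc/λ: E₁ = 5.7880e-17 J, E₂ = 2.4311e-16 J.
|ΔE| = |5.7880e-17 − 2.4311e-16| = 1.85e-16 J = 1160 eV.

1160 eV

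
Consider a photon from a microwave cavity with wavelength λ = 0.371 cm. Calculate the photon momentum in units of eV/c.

3.34 × 10^-4 eV/c

First convert: λ = 0.371 cm = 0.00371 m.
The photon relation is p = h/λ, giving p = 1.786 × 10^-31 kg·m/s.
Converting to eV/c: p = 3.342 × 10^-4 eV/c ≈ 3.34 × 10^-4 eV/c.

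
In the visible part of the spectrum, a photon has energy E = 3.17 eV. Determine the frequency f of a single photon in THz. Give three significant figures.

First convert: E = 3.17 eV = 5.0789e-19 J.
Since f = E/h for a photon, f = 7.665e14 Hz.
Converting to THz: f = 766.5 THz ≈ 767 THz.

767 THz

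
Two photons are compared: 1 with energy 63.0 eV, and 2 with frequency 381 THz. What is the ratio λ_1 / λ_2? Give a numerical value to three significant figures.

λ_1 = 1.968 × 10^-8 m (from energy = 63.0 eV, via λ = hc/E).
λ_2 = 7.869 × 10^-7 m (from frequency = 381 THz, via λ = c/f).
Ratio = 1.968 × 10^-8 / 7.869 × 10^-7 = 0.0250.

0.0250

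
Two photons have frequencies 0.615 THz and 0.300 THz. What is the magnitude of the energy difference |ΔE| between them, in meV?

1.30 meV

Using E = hf: E₁ = 4.075 × 10^-22 J, E₂ = 1.988 × 10^-22 J.
|ΔE| = |4.075 × 10^-22 − 1.988 × 10^-22| = 2.09 × 10^-22 J = 1.30 meV.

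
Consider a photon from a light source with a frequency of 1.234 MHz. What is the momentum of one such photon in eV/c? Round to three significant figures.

5.10e-9 eV/c

First convert: f = 1.234 MHz = 1.234e6 Hz.
For a photon p = hf/c, so p = 2.727e-36 kg·m/s.
Converting to eV/c: p = 5.103e-9 eV/c ≈ 5.10e-9 eV/c.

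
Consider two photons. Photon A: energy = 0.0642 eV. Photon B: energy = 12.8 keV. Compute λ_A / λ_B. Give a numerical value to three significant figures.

λ_A = 1.931 × 10^-5 m (from energy = 0.0642 eV, via λ = hc/E).
λ_B = 9.686 × 10^-11 m (from energy = 12.8 keV, via λ = hc/E).
Ratio = 1.931 × 10^-5 / 9.686 × 10^-11 = 1.99 × 10^5.

1.99 × 10^5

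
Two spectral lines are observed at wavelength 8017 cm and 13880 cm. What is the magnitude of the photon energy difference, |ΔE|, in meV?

Using E = hc/λ: E₁ = 2.4778e-27 J, E₂ = 1.4312e-27 J.
|ΔE| = |2.4778e-27 − 1.4312e-27| = 1.05e-27 J = 6.53e-6 meV.

6.53e-6 meV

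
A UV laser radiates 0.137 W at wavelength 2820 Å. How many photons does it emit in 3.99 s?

7.76e17 photons

Total energy: E_total = P·t = 0.137 × 3.99 = 0.5466 J.
Per-photon energy: E = 7.044e-19 J.
N = E_total / E_photon = 7.76e17.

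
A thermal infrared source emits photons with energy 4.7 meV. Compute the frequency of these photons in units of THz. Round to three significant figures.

Use h = 6.62607015e-34 J·s, 1 eV = 1.602176634e-19 J.
First convert: E = 4.7 meV = 7.5302e-22 J.
Apply f = E/h: f = 1.136e12 Hz.
Converting to THz: f = 1.136 THz ≈ 1.14 THz.

1.14 THz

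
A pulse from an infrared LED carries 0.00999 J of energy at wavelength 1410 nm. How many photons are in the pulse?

Per-photon energy: E = 1.409 × 10^-19 J (from wavelength = 1410 nm).
N = E_total / E_photon = 0.00999 J / 1.409 × 10^-19 J = 7.09 × 10^16.

7.09 × 10^16 photons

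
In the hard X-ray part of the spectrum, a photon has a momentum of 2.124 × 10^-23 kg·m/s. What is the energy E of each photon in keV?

39.7 keV

Take c = 2.99792458 × 10^8 m/s, 1 eV = 1.602176634 × 10^-19 J.
For a photon E = pc, so E = 6.368 × 10^-15 J.
Converting to keV: E = 39.74 keV ≈ 39.7 keV.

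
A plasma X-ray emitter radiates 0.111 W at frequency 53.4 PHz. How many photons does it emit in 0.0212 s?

6.65 × 10^13 photons

Total energy: E_total = P·t = 0.111 × 0.0212 = 0.002353 J.
Per-photon energy: E = 3.538 × 10^-17 J.
N = E_total / E_photon = 6.65 × 10^13.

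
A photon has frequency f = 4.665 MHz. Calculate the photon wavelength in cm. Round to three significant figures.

6430 cm

(c = 2.99792458 × 10^8 m/s.)
First convert: f = 4.665 MHz = 4.665 × 10^6 Hz.
Since λ = c/f for a photon, λ = 64.26 m.
Converting to cm: λ = 6426 cm ≈ 6430 cm.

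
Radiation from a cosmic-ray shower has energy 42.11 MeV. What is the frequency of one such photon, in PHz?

Take h = 6.62607015 × 10^-34 J·s, 1 eV = 1.602176634 × 10^-19 J.
In SI units: E = 42.11 MeV = 6.7468 × 10^-12 J.
Apply f = E/h: f = 1.018 × 10^22 Hz.
Converting to PHz: f = 1.018 × 10^7 PHz ≈ 1.02 × 10^7 PHz.

1.02 × 10^7 PHz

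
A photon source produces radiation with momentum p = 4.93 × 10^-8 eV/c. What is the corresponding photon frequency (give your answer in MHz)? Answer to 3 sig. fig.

Convert to SI: p = 4.93 × 10^-8 eV/c = 2.6347 × 10^-35 kg·m/s.
For a photon f = pc/h, so f = 1.192 × 10^7 Hz.
Converting to MHz: f = 11.92 MHz ≈ 11.9 MHz.

11.9 MHz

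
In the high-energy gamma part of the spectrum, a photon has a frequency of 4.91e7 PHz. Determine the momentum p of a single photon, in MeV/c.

Convert to SI: f = 4.91e7 PHz = 4.91e22 Hz.
Since p = hf/c for a photon, p = 1.085e-19 kg·m/s.
Converting to MeV/c: p = 203.1 MeV/c ≈ 203 MeV/c.

203 MeV/c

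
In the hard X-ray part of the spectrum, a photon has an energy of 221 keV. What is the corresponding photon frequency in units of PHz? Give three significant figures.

5.34 × 10^4 PHz

First convert: E = 221 keV = 3.5408 × 10^-14 J.
The photon relation is f = E/h, giving f = 5.344 × 10^19 Hz.
Converting to PHz: f = 53440 PHz ≈ 5.34 × 10^4 PHz.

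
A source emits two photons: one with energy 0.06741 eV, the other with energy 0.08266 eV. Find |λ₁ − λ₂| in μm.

3.39 μm

Using λ = hc/E: λ₁ = 1.8393 × 10^-5 m, λ₂ = 1.4999 × 10^-5 m.
|Δλ| = |1.8393 × 10^-5 − 1.4999 × 10^-5| = 3.39 × 10^-6 m = 3.39 μm.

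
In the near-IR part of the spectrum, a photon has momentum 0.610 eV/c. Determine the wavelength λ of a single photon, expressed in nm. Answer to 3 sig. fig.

In SI units: p = 0.610 eV/c = 3.2600e-28 kg·m/s.
The photon relation is λ = h/p, giving λ = 2.033e-6 m.
Converting to nm: λ = 2033 nm ≈ 2030 nm.

2030 nm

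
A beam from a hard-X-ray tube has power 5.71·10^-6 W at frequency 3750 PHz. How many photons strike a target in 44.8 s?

Total energy: E_total = P·t = 5.71·10^-6 × 44.8 = 2.558·10^-4 J.
Per-photon energy: E = 2.485·10^-15 J.
N = E_total / E_photon = 1.03·10^11.

1.03·10^11 photons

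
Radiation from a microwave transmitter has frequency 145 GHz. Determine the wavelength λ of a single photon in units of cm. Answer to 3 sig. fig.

0.207 cm

Take c = 2.99792458 × 10^8 m/s.
First convert: f = 145 GHz = 1.45 × 10^11 Hz.
Apply λ = c/f: λ = 0.002068 m.
Converting to cm: λ = 0.2068 cm ≈ 0.207 cm.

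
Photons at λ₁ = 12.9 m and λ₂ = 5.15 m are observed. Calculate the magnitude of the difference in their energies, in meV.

Using E = hc/λ: E₁ = 1.540e-26 J, E₂ = 3.857e-26 J.
|ΔE| = |1.540e-26 − 3.857e-26| = 2.32e-26 J = 1.45e-4 meV.

1.45e-4 meV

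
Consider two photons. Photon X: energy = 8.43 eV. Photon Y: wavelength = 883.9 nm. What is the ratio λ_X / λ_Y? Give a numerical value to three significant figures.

0.166

λ_X = 1.471e-7 m (from energy = 8.43 eV, via λ = hc/E).
λ_Y = 8.839e-7 m (from wavelength = 883.9 nm, via λ given directly).
Ratio = 1.471e-7 / 8.839e-7 = 0.166.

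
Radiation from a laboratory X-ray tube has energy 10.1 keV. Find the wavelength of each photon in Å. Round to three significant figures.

Use h = 6.62607015 × 10^-34 J·s, c = 2.99792458 × 10^8 m/s, 1 eV = 1.602176634 × 10^-19 J.
Convert to SI: E = 10.1 keV = 1.6182 × 10^-15 J.
Since λ = hc/E for a photon, λ = 1.228 × 10^-10 m.
Converting to Å: λ = 1.228 Å ≈ 1.23 Å.

1.23 Å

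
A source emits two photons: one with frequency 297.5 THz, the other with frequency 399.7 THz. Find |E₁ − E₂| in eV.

Using E = hf: E₁ = 1.9713e-19 J, E₂ = 2.6484e-19 J.
|ΔE| = |1.9713e-19 − 2.6484e-19| = 6.77e-20 J = 0.423 eV.

0.423 eV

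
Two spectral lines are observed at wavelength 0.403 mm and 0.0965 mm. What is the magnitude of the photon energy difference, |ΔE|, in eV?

9.77e-3 eV

Using E = hc/λ: E₁ = 4.929e-22 J, E₂ = 2.058e-21 J.
|ΔE| = |4.929e-22 − 2.058e-21| = 1.57e-21 J = 9.77e-3 eV.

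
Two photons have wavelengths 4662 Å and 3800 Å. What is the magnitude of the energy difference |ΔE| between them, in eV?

0.603 eV

Using E = hc/λ: E₁ = 4.2609 × 10^-19 J, E₂ = 5.2275 × 10^-19 J.
|ΔE| = |4.2609 × 10^-19 − 5.2275 × 10^-19| = 9.67 × 10^-20 J = 0.603 eV.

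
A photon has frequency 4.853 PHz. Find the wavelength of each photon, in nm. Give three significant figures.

(c = 2.99792458e8 m/s.)
Convert to SI: f = 4.853 PHz = 4.853e15 Hz.
Since λ = c/f for a photon, λ = 6.177e-8 m.
Converting to nm: λ = 61.77 nm ≈ 61.8 nm.

61.8 nm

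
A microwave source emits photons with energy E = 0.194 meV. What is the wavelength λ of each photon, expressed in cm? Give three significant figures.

0.639 cm

(h = 6.62607015e-34 J·s, c = 2.99792458e8 m/s, 1 eV = 1.602176634e-19 J.)
First convert: E = 0.194 meV = 3.1082e-23 J.
Apply λ = hc/E: λ = 0.006391 m.
Converting to cm: λ = 0.6391 cm ≈ 0.639 cm.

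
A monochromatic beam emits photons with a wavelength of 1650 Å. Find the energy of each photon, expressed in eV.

7.51 eV

In SI units: λ = 1650 Å = 1.65·10^-7 m.
Since E = hc/λ for a photon, E = 1.204·10^-18 J.
Converting to eV: E = 7.514 eV ≈ 7.51 eV.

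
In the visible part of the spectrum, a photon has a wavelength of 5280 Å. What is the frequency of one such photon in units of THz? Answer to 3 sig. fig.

Convert to SI: λ = 5280 Å = 5.28e-7 m.
The photon relation is f = c/λ, giving f = 5.678e14 Hz.
Converting to THz: f = 567.8 THz ≈ 568 THz.

568 THz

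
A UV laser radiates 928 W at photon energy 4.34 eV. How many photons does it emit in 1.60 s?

Total energy: E_total = P·t = 928 × 1.60 = 1485 J.
Per-photon energy: E = 6.953e-19 J.
N = E_total / E_photon = 2.14e21.

2.14e21 photons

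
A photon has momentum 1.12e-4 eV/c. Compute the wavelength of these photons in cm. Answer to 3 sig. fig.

(h = 6.62607015e-34 J·s, c = 2.99792458e8 m/s, 1 eV = 1.602176634e-19 J.)
Convert to SI: p = 1.12e-4 eV/c = 5.9856e-32 kg·m/s.
Since λ = h/p for a photon, λ = 0.01107 m.
Converting to cm: λ = 1.107 cm ≈ 1.11 cm.

1.11 cm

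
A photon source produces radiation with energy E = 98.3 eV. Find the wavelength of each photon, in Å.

In SI units: E = 98.3 eV = 1.5749 × 10^-17 J.
The photon relation is λ = hc/E, giving λ = 1.261 × 10^-8 m.
Converting to Å: λ = 126.1 Å ≈ 126 Å.

126 Å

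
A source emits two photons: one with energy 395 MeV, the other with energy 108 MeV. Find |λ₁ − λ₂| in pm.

8.34 × 10^-3 pm

Using λ = hc/E: λ₁ = 3.139 × 10^-15 m, λ₂ = 1.148 × 10^-14 m.
|Δλ| = |3.139 × 10^-15 − 1.148 × 10^-14| = 8.34 × 10^-15 m = 8.34 × 10^-3 pm.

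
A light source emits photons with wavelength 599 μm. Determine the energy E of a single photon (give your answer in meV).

2.07 meV

Take h = 6.62607015e-34 J·s, c = 2.99792458e8 m/s, 1 eV = 1.602176634e-19 J.
First convert: λ = 599 μm = 5.99e-4 m.
The photon relation is E = hc/λ, giving E = 3.316e-22 J.
Converting to meV: E = 2.070 meV ≈ 2.07 meV.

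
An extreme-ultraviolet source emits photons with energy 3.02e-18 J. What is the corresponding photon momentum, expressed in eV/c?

18.8 eV/c

For a photon p = E/c, so p = 1.007e-26 kg·m/s.
Converting to eV/c: p = 18.85 eV/c ≈ 18.8 eV/c.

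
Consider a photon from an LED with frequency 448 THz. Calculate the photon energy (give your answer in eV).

1.85 eV

In SI units: f = 448 THz = 4.48e14 Hz.
Apply E = hf: E = 2.968e-19 J.
Converting to eV: E = 1.853 eV ≈ 1.85 eV.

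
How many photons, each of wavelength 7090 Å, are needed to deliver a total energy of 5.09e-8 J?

1.82e11 photons

Per-photon energy: E = 2.802e-19 J (from wavelength = 7090 Å).
N = E_total / E_photon = 5.09e-8 J / 2.802e-19 J = 1.82e11.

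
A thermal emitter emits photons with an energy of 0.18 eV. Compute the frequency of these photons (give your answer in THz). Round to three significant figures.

Take h = 6.62607015e-34 J·s, 1 eV = 1.602176634e-19 J.
First convert: E = 0.18 eV = 2.8839e-20 J.
For a photon f = E/h, so f = 4.352e13 Hz.
Converting to THz: f = 43.52 THz ≈ 43.5 THz.

43.5 THz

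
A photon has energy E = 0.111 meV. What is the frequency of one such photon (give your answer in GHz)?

Take h = 6.62607015e-34 J·s, 1 eV = 1.602176634e-19 J.
Convert to SI: E = 0.111 meV = 1.7784e-23 J.
For a photon f = E/h, so f = 2.684e10 Hz.
Converting to GHz: f = 26.84 GHz ≈ 26.8 GHz.

26.8 GHz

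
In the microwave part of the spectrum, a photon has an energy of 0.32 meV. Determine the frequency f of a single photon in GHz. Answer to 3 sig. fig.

77.4 GHz

Take h = 6.62607015 × 10^-34 J·s, 1 eV = 1.602176634 × 10^-19 J.
Convert to SI: E = 0.32 meV = 5.1270 × 10^-23 J.
Since f = E/h for a photon, f = 7.738 × 10^10 Hz.
Converting to GHz: f = 77.38 GHz ≈ 77.4 GHz.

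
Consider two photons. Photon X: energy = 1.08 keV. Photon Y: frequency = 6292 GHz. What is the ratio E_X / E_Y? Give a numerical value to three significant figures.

4.15 × 10^4

E_X = 1.730 × 10^-16 J (from energy = 1.08 keV, via E given directly).
E_Y = 4.169 × 10^-21 J (from frequency = 6292 GHz, via E = hf).
Ratio = 1.730 × 10^-16 / 4.169 × 10^-21 = 4.15 × 10^4.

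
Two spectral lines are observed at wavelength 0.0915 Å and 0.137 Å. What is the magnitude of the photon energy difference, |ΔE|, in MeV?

Using E = hc/λ: E₁ = 2.171e-14 J, E₂ = 1.450e-14 J.
|ΔE| = |2.171e-14 − 1.450e-14| = 7.21e-15 J = 0.0450 MeV.

0.0450 MeV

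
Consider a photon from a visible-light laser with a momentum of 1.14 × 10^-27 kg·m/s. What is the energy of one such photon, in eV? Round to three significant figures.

For a photon E = pc, so E = 3.418 × 10^-19 J.
Converting to eV: E = 2.133 eV ≈ 2.13 eV.

2.13 eV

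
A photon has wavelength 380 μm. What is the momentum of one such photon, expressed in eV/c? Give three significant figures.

In SI units: λ = 380 μm = 3.8 × 10^-4 m.
Since p = h/λ for a photon, p = 1.744 × 10^-30 kg·m/s.
Converting to eV/c: p = 0.003263 eV/c ≈ 3.26 × 10^-3 eV/c.

3.26 × 10^-3 eV/c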